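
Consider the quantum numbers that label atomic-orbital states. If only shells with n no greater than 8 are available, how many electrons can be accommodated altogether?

408

Total orbitals = 1² + 2² + 3² + 4² + 5² + 6² + 7² + 8² = 204. Doubling for spin gives 408 electrons.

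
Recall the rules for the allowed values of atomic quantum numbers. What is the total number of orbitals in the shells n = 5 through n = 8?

Shell n has n² orbitals: 5²=25 + 6²=36 + 7²=49 + 8²=64 = 174 orbitals.

174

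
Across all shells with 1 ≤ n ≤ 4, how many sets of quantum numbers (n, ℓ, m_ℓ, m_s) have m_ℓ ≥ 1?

Count contributing orbitals for each principal shell:
n=2 → 1; n=3 → 3; n=4 → 6.
Orbitals: 1 + 3 + 6 = 10. Including both spin states (m_s = ±1/2) gives 2 × 10 = 20 states.

20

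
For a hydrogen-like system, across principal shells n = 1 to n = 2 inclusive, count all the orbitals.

5

Shell n has n² orbitals: 1²=1 + 2²=4 = 5 orbitals.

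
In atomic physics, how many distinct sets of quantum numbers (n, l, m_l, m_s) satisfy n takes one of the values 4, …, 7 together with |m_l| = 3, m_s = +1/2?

For each n in the range, tally the orbitals obeying |m_l| = 3:
n=4 → 2; n=5 → 4; n=6 → 6; n=7 → 8.
Orbitals: 2 + 4 + 6 + 8 = 20. With m_s fixed to +1/2 there is one state per orbital, so 20 states.

20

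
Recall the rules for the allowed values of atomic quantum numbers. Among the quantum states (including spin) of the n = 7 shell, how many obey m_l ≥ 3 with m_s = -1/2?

10

With n = 7 the allowed l are 0, 1, …, 6.
Per l-value: l=3 → 1; l=4 → 2; l=5 → 3; l=6 → 4.
Orbitals: 1 + 2 + 3 + 4 = 10. With m_s fixed to a single value there is one state per orbital, giving 10 states.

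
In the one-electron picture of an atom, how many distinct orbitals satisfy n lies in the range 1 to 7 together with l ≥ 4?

For each n in the range, tally the orbitals obeying l ≥ 4:
n=5 → 9; n=6 → 20; n=7 → 33.
Total orbitals: 9 + 20 + 33 = 62.

62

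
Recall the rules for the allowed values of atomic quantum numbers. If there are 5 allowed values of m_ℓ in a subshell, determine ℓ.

ℓ = 2

m_ℓ ranges over 2ℓ+1 integers, so 2ℓ+1 = 5 ⇒ ℓ = 2.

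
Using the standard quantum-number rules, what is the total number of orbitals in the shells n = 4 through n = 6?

77

Shell n has n² orbitals: 4²=16 + 5²=25 + 6²=36 = 77 orbitals.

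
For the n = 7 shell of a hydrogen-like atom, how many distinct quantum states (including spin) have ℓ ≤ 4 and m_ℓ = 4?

The (ℓ, m_ℓ) pairs meeting ℓ ≤ 4 and m_ℓ = 4 give: ℓ=4 → 1.
Orbitals: 1. Each orbital carries two spin states, so 1 × 2 = 2 states.

2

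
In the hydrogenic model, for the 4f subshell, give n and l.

n = 4, l = 3

The leading integer gives n = 4; the letter 'f' means l = 3.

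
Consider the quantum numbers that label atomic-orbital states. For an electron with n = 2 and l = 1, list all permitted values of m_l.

m_l takes every integer from −l to +l. With l = 1 that gives the 3 values -1, 0, 1.

-1, 0, 1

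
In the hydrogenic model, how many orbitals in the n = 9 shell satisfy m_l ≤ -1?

36

With n = 9 the allowed l are 0, 1, …, 8.
Per l-value: l=1 → 1; l=2 → 2; l=3 → 3; l=4 → 4; l=5 → 5; l=6 → 6; l=7 → 7; l=8 → 8.
Total orbitals: 1 + 2 + 3 + 4 + 5 + 6 + 7 + 8 = 36.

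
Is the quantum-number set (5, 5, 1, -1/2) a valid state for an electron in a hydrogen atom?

The orbital quantum number must satisfy 0 ≤ l ≤ n−1. With n = 5 the allowed l values are 0, 1, 2, 3, 4, so l = 5 is out of range.

No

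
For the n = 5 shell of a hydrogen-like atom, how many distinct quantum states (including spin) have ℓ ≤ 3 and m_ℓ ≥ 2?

6

Orbitals with ℓ ≤ 3 and m_ℓ ≥ 2, by ℓ: ℓ=2 → 1; ℓ=3 → 2.
Orbitals: 1 + 2 = 3. Each orbital carries two spin states, so 3 × 2 = 6 states.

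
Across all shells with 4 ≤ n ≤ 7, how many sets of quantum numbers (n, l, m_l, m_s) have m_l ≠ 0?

208

Treat each shell separately and count matching orbitals:
n=4 → 12; n=5 → 20; n=6 → 30; n=7 → 42.
Orbitals: 12 + 20 + 30 + 42 = 104. Including both spin states (m_s = ±1/2) gives 2 × 104 = 208 states.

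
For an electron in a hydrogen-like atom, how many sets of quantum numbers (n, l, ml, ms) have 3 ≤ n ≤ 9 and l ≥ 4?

For each n in the range, tally the orbitals obeying l ≥ 4:
n=5 → 9; n=6 → 20; n=7 → 33; n=8 → 48; n=9 → 65.
Orbitals: 9 + 20 + 33 + 48 + 65 = 175. Including both spin states (ms = ±1/2) gives 2 × 175 = 350 states.

350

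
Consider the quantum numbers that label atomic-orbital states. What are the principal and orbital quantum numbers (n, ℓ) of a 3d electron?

n = 3, ℓ = 2

The leading integer gives n = 3; the letter 'd' means ℓ = 2.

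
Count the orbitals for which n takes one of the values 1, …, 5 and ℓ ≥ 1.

50

Per-shell orbital counts meeting the constraint:
n=2 → 3; n=3 → 8; n=4 → 15; n=5 → 24.
Total orbitals: 3 + 8 + 15 + 24 = 50.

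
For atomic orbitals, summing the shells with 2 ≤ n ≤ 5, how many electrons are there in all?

Shell n has n² orbitals: 2²=4 + 3²=9 + 4²=16 + 5²=25 = 54 orbitals.
Two spin states per orbital: 2 × 54 = 108 electrons.

108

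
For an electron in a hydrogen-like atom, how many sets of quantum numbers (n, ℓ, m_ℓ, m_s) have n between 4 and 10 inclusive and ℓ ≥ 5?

Work shell by shell — for each n, count the (ℓ, m_ℓ) pairs that satisfy ℓ ≥ 5:
n=6 → 11; n=7 → 24; n=8 → 39; n=9 → 56; n=10 → 75.
Orbitals: 11 + 24 + 39 + 56 + 75 = 205. Including both spin states (m_s = ±1/2) gives 2 × 205 = 410 states.

410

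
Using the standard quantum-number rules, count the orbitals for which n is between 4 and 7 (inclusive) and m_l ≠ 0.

Treat each shell separately and count matching orbitals:
n=4 → 12; n=5 → 20; n=6 → 30; n=7 → 42.
Total orbitals: 12 + 20 + 30 + 42 = 104.

104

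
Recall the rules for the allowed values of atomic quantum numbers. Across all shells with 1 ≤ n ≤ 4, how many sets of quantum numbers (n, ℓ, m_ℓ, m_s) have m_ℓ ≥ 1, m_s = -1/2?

Count contributing orbitals for each principal shell:
n=2 → 1; n=3 → 3; n=4 → 6.
Orbitals: 1 + 3 + 6 = 10. With m_s fixed to -1/2 there is one state per orbital, so 10 states.

10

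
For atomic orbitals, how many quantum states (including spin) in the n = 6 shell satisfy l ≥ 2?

The n = 6 shell has l = 0 through 5; check each.
Per l-value: l=2 → 5; l=3 → 7; l=4 → 9; l=5 → 11.
Orbitals: 5 + 7 + 9 + 11 = 32. Each orbital carries two spin states, so 32 × 2 = 64 states.

64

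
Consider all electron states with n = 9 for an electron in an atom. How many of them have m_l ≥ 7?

Per l-value: l=7 → 1; l=8 → 2.
Orbitals: 1 + 2 = 3. Each orbital carries two spin states, so 3 × 2 = 6 states.

6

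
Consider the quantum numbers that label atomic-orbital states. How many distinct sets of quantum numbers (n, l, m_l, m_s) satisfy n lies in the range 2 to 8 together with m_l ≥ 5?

20

Work shell by shell — for each n, count the (l, m_l) pairs that satisfy m_l ≥ 5:
n=6 → 1; n=7 → 3; n=8 → 6.
Orbitals: 1 + 3 + 6 = 10. Including both spin states (m_s = ±1/2) gives 2 × 10 = 20 states.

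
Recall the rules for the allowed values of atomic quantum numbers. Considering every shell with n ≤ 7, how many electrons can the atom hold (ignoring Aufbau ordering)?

Total orbitals = 1² + 2² + 3² + 4² + 5² + 6² + 7² = 140. Doubling for spin gives 280 electrons.

280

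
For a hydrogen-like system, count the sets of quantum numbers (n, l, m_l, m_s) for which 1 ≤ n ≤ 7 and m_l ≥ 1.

For each n in the range, tally the orbitals obeying m_l ≥ 1:
n=2 → 1; n=3 → 3; n=4 → 6; n=5 → 10; n=6 → 15; n=7 → 21.
Orbitals: 1 + 3 + 6 + 10 + 15 + 21 = 56. Including both spin states (m_s = ±1/2) gives 2 × 56 = 112 states.

112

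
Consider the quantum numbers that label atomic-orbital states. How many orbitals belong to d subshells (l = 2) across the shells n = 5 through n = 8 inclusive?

A d subshell (l = 2) exists for every n ≥ 3, so shells n = 5, 6, 7, 8 each contribute one — 4 subshells.
Since each d subshell has 2·2+1 = 5 orbitals, the total is 4 × 5 = 20.

20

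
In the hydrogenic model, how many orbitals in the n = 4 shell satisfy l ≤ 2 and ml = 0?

3

The n = 4 shell has l = 0 through 3; check each.
The (l, ml) pairs meeting l ≤ 2 and ml = 0 give: l=0 → 1; l=1 → 1; l=2 → 1.
Total orbitals: 1 + 1 + 1 = 3.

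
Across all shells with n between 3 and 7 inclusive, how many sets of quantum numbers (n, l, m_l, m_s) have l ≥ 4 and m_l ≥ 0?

68

Go shell by shell, enumerating (l, m_l) with l ≥ 4 and m_l ≥ 0:
n=5 → 5; n=6 → 11; n=7 → 18.
Orbitals: 5 + 11 + 18 = 34. Including both spin states (m_s = ±1/2) gives 2 × 34 = 68 states.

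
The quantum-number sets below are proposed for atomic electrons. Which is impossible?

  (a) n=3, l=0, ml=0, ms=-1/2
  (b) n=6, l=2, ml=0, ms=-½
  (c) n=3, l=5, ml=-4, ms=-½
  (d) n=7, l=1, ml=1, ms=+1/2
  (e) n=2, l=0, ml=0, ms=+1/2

(c) has l = 5 ≥ n = 3, violating 0 ≤ l ≤ n−1.
The remaining sets (a), (b), (d), (e) satisfy all four rules.

(c)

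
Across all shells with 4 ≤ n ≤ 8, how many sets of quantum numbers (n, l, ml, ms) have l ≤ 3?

For each n in the range, tally the orbitals obeying l ≤ 3:
n=4 → 16; n=5 → 16; n=6 → 16; n=7 → 16; n=8 → 16.
Orbitals: 16 + 16 + 16 + 16 + 16 = 80. Including both spin states (ms = ±1/2) gives 2 × 80 = 160 states.

160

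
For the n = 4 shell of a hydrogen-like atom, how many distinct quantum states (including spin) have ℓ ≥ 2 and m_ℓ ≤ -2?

With n = 4 the allowed ℓ are 0, 1, …, 3.
The (ℓ, m_ℓ) pairs meeting ℓ ≥ 2 and m_ℓ ≤ -2 give: ℓ=2 → 1; ℓ=3 → 2.
Orbitals: 1 + 2 = 3. Each orbital carries two spin states, so 3 × 2 = 6 states.

6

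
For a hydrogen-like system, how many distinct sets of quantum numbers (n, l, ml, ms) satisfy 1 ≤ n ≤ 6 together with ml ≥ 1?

Work shell by shell — for each n, count the (l, ml) pairs that satisfy ml ≥ 1:
n=2 → 1; n=3 → 3; n=4 → 6; n=5 → 10; n=6 → 15.
Orbitals: 1 + 3 + 6 + 10 + 15 = 35. Including both spin states (ms = ±1/2) gives 2 × 35 = 70 states.

70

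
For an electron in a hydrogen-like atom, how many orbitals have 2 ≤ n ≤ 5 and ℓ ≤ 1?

Per-shell orbital counts meeting the constraint:
n=2 → 4; n=3 → 4; n=4 → 4; n=5 → 4.
Total orbitals: 4 + 4 + 4 + 4 = 16.

16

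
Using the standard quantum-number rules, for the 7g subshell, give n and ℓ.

n = 7, ℓ = 4

The leading integer gives n = 7; the letter 'g' means ℓ = 4.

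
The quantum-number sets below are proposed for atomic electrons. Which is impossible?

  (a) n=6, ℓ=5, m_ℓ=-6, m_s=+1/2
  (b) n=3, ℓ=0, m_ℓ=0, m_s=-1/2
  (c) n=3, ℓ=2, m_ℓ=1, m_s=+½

(a) has |m_ℓ| = 6 > ℓ = 5, violating −ℓ ≤ m_ℓ ≤ ℓ.
The remaining sets (b), (c) satisfy all four rules.

(a)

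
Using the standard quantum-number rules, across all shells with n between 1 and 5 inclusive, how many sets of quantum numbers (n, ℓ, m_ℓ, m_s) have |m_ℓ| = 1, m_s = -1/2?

Treat each shell separately and count matching orbitals:
n=2 → 2; n=3 → 4; n=4 → 6; n=5 → 8.
Orbitals: 2 + 4 + 6 + 8 = 20. With m_s fixed to -1/2 there is one state per orbital, so 20 states.

20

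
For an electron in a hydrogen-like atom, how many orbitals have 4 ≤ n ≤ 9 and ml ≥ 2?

83

Go shell by shell, enumerating (l, ml) with ml ≥ 2:
n=4 → 3; n=5 → 6; n=6 → 10; n=7 → 15; n=8 → 21; n=9 → 28.
Total orbitals: 3 + 6 + 10 + 15 + 21 + 28 = 83.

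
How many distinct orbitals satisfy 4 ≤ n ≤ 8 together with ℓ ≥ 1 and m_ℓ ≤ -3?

Go shell by shell, enumerating (ℓ, m_ℓ) with ℓ ≥ 1 and m_ℓ ≤ -3:
n=4 → 1; n=5 → 3; n=6 → 6; n=7 → 10; n=8 → 15.
Total orbitals: 1 + 3 + 6 + 10 + 15 = 35.

35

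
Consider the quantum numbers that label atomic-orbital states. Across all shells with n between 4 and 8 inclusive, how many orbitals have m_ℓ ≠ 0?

Treat each shell separately and count matching orbitals:
n=4 → 12; n=5 → 20; n=6 → 30; n=7 → 42; n=8 → 56.
Total orbitals: 12 + 20 + 30 + 42 + 56 = 160.

160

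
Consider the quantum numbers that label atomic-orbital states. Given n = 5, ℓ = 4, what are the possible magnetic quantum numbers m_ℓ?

m_ℓ takes every integer from −ℓ to +ℓ. With ℓ = 4 that gives the 9 values -4, -3, -2, -1, 0, 1, 2, 3, 4.

-4, -3, -2, -1, 0, 1, 2, 3, 4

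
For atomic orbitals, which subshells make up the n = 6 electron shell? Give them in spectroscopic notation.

For n = 6, l runs from 0 to 5. In spectroscopic notation l = 0,1,2,… ↔ s,p,d,f,g,h,i, so the subshells are 6s, 6p, 6d, 6f, 6g, 6h.

6s, 6p, 6d, 6f, 6g, 6h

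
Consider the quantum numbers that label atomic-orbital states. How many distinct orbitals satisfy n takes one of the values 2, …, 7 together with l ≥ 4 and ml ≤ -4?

10

Go shell by shell, enumerating (l, ml) with l ≥ 4 and ml ≤ -4:
n=5 → 1; n=6 → 3; n=7 → 6.
Total orbitals: 1 + 3 + 6 = 10.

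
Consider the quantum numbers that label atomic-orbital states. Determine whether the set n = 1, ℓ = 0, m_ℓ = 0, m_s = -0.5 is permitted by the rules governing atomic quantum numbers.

Yes

n = 1 is a positive integer. ℓ = 0 satisfies 0 ≤ ℓ ≤ n−1 = 0. m_ℓ = 0 lies in the range −ℓ … +ℓ (here 0). m_s = -1/2 is one of ±1/2.
All four constraints are satisfied.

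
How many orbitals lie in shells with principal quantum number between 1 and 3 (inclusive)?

14

Shell n has n² orbitals: 1²=1 + 2²=4 + 3²=9 = 14 orbitals.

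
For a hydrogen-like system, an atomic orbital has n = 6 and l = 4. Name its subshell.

l = 4 corresponds to the letter 'g', so the subshell is 6g.

6g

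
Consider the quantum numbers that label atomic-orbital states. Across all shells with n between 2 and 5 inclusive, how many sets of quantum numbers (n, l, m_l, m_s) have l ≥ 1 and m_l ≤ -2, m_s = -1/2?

Per-shell orbital counts meeting the constraint:
n=3 → 1; n=4 → 3; n=5 → 6.
Orbitals: 1 + 3 + 6 = 10. With m_s fixed to -1/2 there is one state per orbital, so 10 states.

10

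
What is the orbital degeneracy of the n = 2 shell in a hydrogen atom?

The n = 2 shell contains n² = 2² = 4 orbitals.

4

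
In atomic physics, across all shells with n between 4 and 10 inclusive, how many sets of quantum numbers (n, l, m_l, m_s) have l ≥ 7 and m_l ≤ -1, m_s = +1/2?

46

Treat each shell separately and count matching orbitals:
n=8 → 7; n=9 → 15; n=10 → 24.
Orbitals: 7 + 15 + 24 = 46. With m_s fixed to +1/2 there is one state per orbital, so 46 states.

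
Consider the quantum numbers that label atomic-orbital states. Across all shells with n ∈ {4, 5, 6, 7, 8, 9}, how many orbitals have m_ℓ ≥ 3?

56

Go shell by shell, enumerating (ℓ, m_ℓ) with m_ℓ ≥ 3:
n=4 → 1; n=5 → 3; n=6 → 6; n=7 → 10; n=8 → 15; n=9 → 21.
Total orbitals: 1 + 3 + 6 + 10 + 15 + 21 = 56.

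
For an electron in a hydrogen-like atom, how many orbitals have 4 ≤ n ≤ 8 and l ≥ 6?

Go shell by shell, enumerating (l, m_l) with l ≥ 6:
n=7 → 13; n=8 → 28.
Total orbitals: 13 + 28 = 41.

41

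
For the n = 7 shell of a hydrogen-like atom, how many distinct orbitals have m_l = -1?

Go through l = 0, …, 6 (the values permitted for n = 7).
The (l, m_l) pairs meeting m_l = -1 give: l=1 → 1; l=2 → 1; l=3 → 1; l=4 → 1; l=5 → 1; l=6 → 1.
Total orbitals: 1 + 1 + 1 + 1 + 1 + 1 = 6.

6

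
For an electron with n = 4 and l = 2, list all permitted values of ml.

-2, -1, 0, 1, 2

ml takes every integer from −l to +l. With l = 2 that gives the 5 values -2, -1, 0, 1, 2.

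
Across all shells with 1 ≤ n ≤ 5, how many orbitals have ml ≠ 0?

40

Count contributing orbitals for each principal shell:
n=2 → 2; n=3 → 6; n=4 → 12; n=5 → 20.
Total orbitals: 2 + 6 + 12 + 20 = 40.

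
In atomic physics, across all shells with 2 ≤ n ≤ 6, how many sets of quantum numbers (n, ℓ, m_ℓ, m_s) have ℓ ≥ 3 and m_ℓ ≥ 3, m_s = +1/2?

10

Go shell by shell, enumerating (ℓ, m_ℓ) with ℓ ≥ 3 and m_ℓ ≥ 3:
n=4 → 1; n=5 → 3; n=6 → 6.
Orbitals: 1 + 3 + 6 = 10. With m_s fixed to +1/2 there is one state per orbital, so 10 states.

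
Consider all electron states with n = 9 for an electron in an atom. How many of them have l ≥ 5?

With n = 9 the allowed l are 0, 1, …, 8.
Orbitals with l ≥ 5, by l: l=5 → 11; l=6 → 13; l=7 → 15; l=8 → 17.
Orbitals: 11 + 13 + 15 + 17 = 56. Each orbital carries two spin states, so 56 × 2 = 112 states.

112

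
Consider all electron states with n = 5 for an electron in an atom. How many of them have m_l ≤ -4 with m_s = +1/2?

Go through l = 0, …, 4 (the values permitted for n = 5).
Per l-value: l=4 → 1.
Orbitals: 1. With m_s fixed to a single value there is one state per orbital, giving 1 state.

1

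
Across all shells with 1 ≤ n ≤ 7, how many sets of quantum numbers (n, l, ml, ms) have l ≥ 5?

70

Treat each shell separately and count matching orbitals:
n=6 → 11; n=7 → 24.
Orbitals: 11 + 24 = 35. Including both spin states (ms = ±1/2) gives 2 × 35 = 70 states.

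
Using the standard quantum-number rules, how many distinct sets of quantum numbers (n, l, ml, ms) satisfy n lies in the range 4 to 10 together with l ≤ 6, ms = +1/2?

273

Treat each shell separately and count matching orbitals:
n=4 → 16; n=5 → 25; n=6 → 36; n=7 → 49; n=8 → 49; n=9 → 49; n=10 → 49.
Orbitals: 16 + 25 + 36 + 49 + 49 + 49 + 49 = 273. With ms fixed to +1/2 there is one state per orbital, so 273 states.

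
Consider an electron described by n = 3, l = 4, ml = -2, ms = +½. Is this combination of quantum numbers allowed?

No

The orbital quantum number must satisfy 0 ≤ l ≤ n−1. With n = 3 the allowed l values are 0, 1, 2, so l = 4 is out of range.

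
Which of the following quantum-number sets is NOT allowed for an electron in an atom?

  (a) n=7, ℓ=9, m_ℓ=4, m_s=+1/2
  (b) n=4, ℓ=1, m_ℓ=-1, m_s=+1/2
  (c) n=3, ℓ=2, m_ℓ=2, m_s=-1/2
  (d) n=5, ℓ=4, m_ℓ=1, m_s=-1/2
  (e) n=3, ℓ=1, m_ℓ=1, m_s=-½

(a)

(a) has ℓ = 9 ≥ n = 7, violating 0 ≤ ℓ ≤ n−1.
The remaining sets (b), (c), (d), (e) satisfy all four rules.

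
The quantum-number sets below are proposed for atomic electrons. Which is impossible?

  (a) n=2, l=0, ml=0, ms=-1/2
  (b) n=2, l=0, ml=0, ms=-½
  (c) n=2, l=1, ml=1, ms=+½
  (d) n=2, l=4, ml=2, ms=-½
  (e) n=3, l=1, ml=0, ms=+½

(d)

(d) has l = 4 ≥ n = 2, violating 0 ≤ l ≤ n−1.
The remaining sets (a), (b), (c), (e) satisfy all four rules.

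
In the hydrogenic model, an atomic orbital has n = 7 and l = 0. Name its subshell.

l = 0 corresponds to the letter 's', so the subshell is 7s.

7s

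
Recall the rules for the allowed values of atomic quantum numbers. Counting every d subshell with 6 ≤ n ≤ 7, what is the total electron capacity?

20

A d subshell (l = 2) exists for every n ≥ 3, so shells n = 6, 7 each contribute one — 2 subshells.
Since each d subshell holds 2(2·2+1) = 10 electrons, the total is 2 × 10 = 20.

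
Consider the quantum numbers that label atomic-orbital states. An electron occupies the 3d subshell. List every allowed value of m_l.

The 3d subshell has l = 2, and m_l takes every integer from −l to +l. With l = 2 that gives the 5 values -2, -1, 0, 1, 2.

-2, -1, 0, 1, 2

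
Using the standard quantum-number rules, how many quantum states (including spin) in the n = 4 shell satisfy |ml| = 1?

For n = 4, l ranges over 0 … 3.
The (l, ml) pairs meeting |ml| = 1 give: l=1 → 2; l=2 → 2; l=3 → 2.
Orbitals: 2 + 2 + 2 = 6. Each orbital carries two spin states, so 6 × 2 = 12 states.

12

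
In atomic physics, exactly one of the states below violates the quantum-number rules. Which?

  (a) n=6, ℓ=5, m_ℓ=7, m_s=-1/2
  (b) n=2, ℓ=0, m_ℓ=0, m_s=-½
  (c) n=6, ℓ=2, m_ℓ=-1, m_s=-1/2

(a) has |m_ℓ| = 7 > ℓ = 5, violating −ℓ ≤ m_ℓ ≤ ℓ.
The remaining sets (b), (c) satisfy all four rules.

(a)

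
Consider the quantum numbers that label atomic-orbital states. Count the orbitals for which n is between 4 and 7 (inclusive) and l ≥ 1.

122

For each n in the range, tally the orbitals obeying l ≥ 1:
n=4 → 15; n=5 → 24; n=6 → 35; n=7 → 48.
Total orbitals: 15 + 24 + 35 + 48 = 122.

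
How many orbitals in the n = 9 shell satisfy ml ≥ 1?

For n = 9, l ranges over 0 … 8.
Orbitals with ml ≥ 1, by l: l=1 → 1; l=2 → 2; l=3 → 3; l=4 → 4; l=5 → 5; l=6 → 6; l=7 → 7; l=8 → 8.
Total orbitals: 1 + 2 + 3 + 4 + 5 + 6 + 7 + 8 = 36.

36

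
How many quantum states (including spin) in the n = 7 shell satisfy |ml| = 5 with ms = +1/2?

4

The n = 7 shell has l = 0 through 6; check each.
The (l, ml) pairs meeting |ml| = 5 give: l=5 → 2; l=6 → 2.
Orbitals: 2 + 2 = 4. With ms fixed to a single value there is one state per orbital, giving 4 states.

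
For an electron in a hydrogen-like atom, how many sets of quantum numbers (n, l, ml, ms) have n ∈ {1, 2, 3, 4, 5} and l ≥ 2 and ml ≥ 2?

20

Per-shell orbital counts meeting the constraint:
n=3 → 1; n=4 → 3; n=5 → 6.
Orbitals: 1 + 3 + 6 = 10. Including both spin states (ms = ±1/2) gives 2 × 10 = 20 states.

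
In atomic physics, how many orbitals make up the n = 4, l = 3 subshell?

A subshell has 2l+1 orbitals; with l = 3, that's 7.

7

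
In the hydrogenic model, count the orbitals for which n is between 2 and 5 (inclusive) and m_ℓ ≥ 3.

Go shell by shell, enumerating (ℓ, m_ℓ) with m_ℓ ≥ 3:
n=4 → 1; n=5 → 3.
Total orbitals: 1 + 3 = 4.

4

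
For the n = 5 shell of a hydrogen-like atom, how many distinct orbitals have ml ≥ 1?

Go through l = 0, …, 4 (the values permitted for n = 5).
The (l, ml) pairs meeting ml ≥ 1 give: l=1 → 1; l=2 → 2; l=3 → 3; l=4 → 4.
Total orbitals: 1 + 2 + 3 + 4 = 10.

10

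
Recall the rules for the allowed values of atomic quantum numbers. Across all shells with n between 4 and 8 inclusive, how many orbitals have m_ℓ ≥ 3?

35

Count contributing orbitals for each principal shell:
n=4 → 1; n=5 → 3; n=6 → 6; n=7 → 10; n=8 → 15.
Total orbitals: 1 + 3 + 6 + 10 + 15 = 35.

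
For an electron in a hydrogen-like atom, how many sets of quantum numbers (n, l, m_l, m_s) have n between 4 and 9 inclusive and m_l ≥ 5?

40

For each n in the range, tally the orbitals obeying m_l ≥ 5:
n=6 → 1; n=7 → 3; n=8 → 6; n=9 → 10.
Orbitals: 1 + 3 + 6 + 10 = 20. Including both spin states (m_s = ±1/2) gives 2 × 20 = 40 states.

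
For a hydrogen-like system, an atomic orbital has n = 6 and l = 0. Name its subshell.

6s

l = 0 corresponds to the letter 's', so the subshell is 6s.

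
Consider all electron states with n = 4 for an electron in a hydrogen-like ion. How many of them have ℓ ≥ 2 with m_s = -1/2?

Go through ℓ = 0, …, 3 (the values permitted for n = 4).
Per ℓ-value: ℓ=2 → 5; ℓ=3 → 7.
Orbitals: 5 + 7 = 12. With m_s fixed to a single value there is one state per orbital, giving 12 states.

12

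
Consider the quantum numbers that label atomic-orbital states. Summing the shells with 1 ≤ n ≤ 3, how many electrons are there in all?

28

Shell n has n² orbitals: 1²=1 + 2²=4 + 3²=9 = 14 orbitals.
Two spin states per orbital: 2 × 14 = 28 electrons.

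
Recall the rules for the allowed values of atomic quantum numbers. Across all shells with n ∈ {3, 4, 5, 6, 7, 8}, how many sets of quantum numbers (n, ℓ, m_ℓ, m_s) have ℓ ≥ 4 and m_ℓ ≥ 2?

Treat each shell separately and count matching orbitals:
n=5 → 3; n=6 → 7; n=7 → 12; n=8 → 18.
Orbitals: 3 + 7 + 12 + 18 = 40. Including both spin states (m_s = ±1/2) gives 2 × 40 = 80 states.

80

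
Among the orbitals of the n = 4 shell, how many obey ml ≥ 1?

6

The n = 4 shell has l = 0 through 3; check each.
Contributions: l=1 → 1; l=2 → 2; l=3 → 3.
Total orbitals: 1 + 2 + 3 = 6.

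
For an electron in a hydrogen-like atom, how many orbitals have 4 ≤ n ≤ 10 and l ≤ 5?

Per-shell orbital counts meeting the constraint:
n=4 → 16; n=5 → 25; n=6 → 36; n=7 → 36; n=8 → 36; n=9 → 36; n=10 → 36.
Total orbitals: 16 + 25 + 36 + 36 + 36 + 36 + 36 = 221.

221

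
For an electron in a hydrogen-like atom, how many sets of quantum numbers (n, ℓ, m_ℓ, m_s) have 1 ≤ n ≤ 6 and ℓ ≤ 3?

124

Work shell by shell — for each n, count the (ℓ, m_ℓ) pairs that satisfy ℓ ≤ 3:
n=1 → 1; n=2 → 4; n=3 → 9; n=4 → 16; n=5 → 16; n=6 → 16.
Orbitals: 1 + 4 + 9 + 16 + 16 + 16 = 62. Including both spin states (m_s = ±1/2) gives 2 × 62 = 124 states.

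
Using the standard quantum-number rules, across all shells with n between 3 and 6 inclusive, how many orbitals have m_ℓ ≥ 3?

10

Treat each shell separately and count matching orbitals:
n=4 → 1; n=5 → 3; n=6 → 6.
Total orbitals: 1 + 3 + 6 = 10.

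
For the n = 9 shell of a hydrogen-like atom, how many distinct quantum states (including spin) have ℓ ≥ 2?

With n = 9 the allowed ℓ are 0, 1, …, 8.
Contributions: ℓ=2 → 5; ℓ=3 → 7; ℓ=4 → 9; ℓ=5 → 11; ℓ=6 → 13; ℓ=7 → 15; ℓ=8 → 17.
Orbitals: 5 + 7 + 9 + 11 + 13 + 15 + 17 = 77. Each orbital carries two spin states, so 77 × 2 = 154 states.

154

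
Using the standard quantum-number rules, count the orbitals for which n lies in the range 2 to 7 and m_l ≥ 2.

Treat each shell separately and count matching orbitals:
n=3 → 1; n=4 → 3; n=5 → 6; n=6 → 10; n=7 → 15.
Total orbitals: 1 + 3 + 6 + 10 + 15 = 35.

35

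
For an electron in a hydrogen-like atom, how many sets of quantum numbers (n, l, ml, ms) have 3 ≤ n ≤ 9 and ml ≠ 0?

476

For each n in the range, tally the orbitals obeying ml ≠ 0:
n=3 → 6; n=4 → 12; n=5 → 20; n=6 → 30; n=7 → 42; n=8 → 56; n=9 → 72.
Orbitals: 6 + 12 + 20 + 30 + 42 + 56 + 72 = 238. Including both spin states (ms = ±1/2) gives 2 × 238 = 476 states.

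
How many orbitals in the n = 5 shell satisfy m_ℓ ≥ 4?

Go through ℓ = 0, …, 4 (the values permitted for n = 5).
Contributions: ℓ=4 → 1.
Total orbitals: 1.

1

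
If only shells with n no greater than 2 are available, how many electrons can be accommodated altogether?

Total orbitals = 1² + 2² = 5. Doubling for spin gives 10 electrons.

10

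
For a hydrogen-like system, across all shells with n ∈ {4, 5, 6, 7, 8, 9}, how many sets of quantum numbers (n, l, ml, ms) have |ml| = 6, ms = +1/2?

12

Go shell by shell, enumerating (l, ml) with |ml| = 6:
n=7 → 2; n=8 → 4; n=9 → 6.
Orbitals: 2 + 4 + 6 = 12. With ms fixed to +1/2 there is one state per orbital, so 12 states.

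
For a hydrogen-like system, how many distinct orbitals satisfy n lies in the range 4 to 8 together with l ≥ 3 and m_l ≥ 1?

Treat each shell separately and count matching orbitals:
n=4 → 3; n=5 → 7; n=6 → 12; n=7 → 18; n=8 → 25.
Total orbitals: 3 + 7 + 12 + 18 + 25 = 65.

65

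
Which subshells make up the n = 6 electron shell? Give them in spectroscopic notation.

6s, 6p, 6d, 6f, 6g, 6h

For n = 6, l runs from 0 to 5. In spectroscopic notation l = 0,1,2,… ↔ s,p,d,f,g,h,i, so the subshells are 6s, 6p, 6d, 6f, 6g, 6h.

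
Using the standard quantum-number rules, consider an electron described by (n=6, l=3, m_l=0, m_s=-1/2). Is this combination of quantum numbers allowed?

Valid

n = 6 is a positive integer. l = 3 satisfies 0 ≤ l ≤ n−1 = 5. m_l = 0 lies in the range −l … +l (here −3 … 3). m_s = -1/2 is one of ±1/2.
All four constraints are satisfied.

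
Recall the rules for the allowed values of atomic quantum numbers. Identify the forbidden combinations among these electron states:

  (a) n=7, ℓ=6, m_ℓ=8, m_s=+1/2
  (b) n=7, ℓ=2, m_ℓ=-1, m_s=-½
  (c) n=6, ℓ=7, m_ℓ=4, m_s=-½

(a) and (c)

(a) has |m_ℓ| = 8 > ℓ = 6, violating −ℓ ≤ m_ℓ ≤ ℓ.
(c) has ℓ = 7 ≥ n = 6, violating 0 ≤ ℓ ≤ n−1.
The remaining set (b) satisfies all four rules.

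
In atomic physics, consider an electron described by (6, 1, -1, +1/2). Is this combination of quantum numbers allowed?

n = 6 is a positive integer. l = 1 satisfies 0 ≤ l ≤ n−1 = 5. ml = -1 lies in the range −l … +l (here −1 … 1). ms = +1/2 is one of ±1/2.
All four constraints are satisfied.

Allowed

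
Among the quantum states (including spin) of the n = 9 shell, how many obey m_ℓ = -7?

4

With n = 9 the allowed ℓ are 0, 1, …, 8.
Orbitals with m_ℓ = -7, by ℓ: ℓ=7 → 1; ℓ=8 → 1.
Orbitals: 1 + 1 = 2. Each orbital carries two spin states, so 2 × 2 = 4 states.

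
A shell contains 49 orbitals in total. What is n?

n² = 49 ⇒ n = 7.

n = 7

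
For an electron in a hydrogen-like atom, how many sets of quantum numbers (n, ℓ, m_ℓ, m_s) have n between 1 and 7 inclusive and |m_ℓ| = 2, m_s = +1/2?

For each n in the range, tally the orbitals obeying |m_ℓ| = 2:
n=3 → 2; n=4 → 4; n=5 → 6; n=6 → 8; n=7 → 10.
Orbitals: 2 + 4 + 6 + 8 + 10 = 30. With m_s fixed to +1/2 there is one state per orbital, so 30 states.

30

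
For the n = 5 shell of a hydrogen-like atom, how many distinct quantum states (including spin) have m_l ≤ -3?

Go through l = 0, …, 4 (the values permitted for n = 5).
Per l-value: l=3 → 1; l=4 → 2.
Orbitals: 1 + 2 = 3. Each orbital carries two spin states, so 3 × 2 = 6 states.

6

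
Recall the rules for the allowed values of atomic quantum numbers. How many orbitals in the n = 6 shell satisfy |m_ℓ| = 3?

The (ℓ, m_ℓ) pairs meeting |m_ℓ| = 3 give: ℓ=3 → 2; ℓ=4 → 2; ℓ=5 → 2.
Total orbitals: 2 + 2 + 2 = 6.

6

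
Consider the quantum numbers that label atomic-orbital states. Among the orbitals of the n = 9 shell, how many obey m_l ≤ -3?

21

Orbitals with m_l ≤ -3, by l: l=3 → 1; l=4 → 2; l=5 → 3; l=6 → 4; l=7 → 5; l=8 → 6.
Total orbitals: 1 + 2 + 3 + 4 + 5 + 6 = 21.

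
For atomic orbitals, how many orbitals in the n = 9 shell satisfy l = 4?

9

The n = 9 shell has l = 0 through 8; check each.
Per l-value: l=4 → 9.
Total orbitals: 9.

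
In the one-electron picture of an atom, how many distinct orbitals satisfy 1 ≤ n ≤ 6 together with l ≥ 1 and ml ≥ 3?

10

Per-shell orbital counts meeting the constraint:
n=4 → 1; n=5 → 3; n=6 → 6.
Total orbitals: 1 + 3 + 6 = 10.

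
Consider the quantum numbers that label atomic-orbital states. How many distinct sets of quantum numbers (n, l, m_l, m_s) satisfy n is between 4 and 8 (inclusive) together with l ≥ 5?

Work shell by shell — for each n, count the (l, m_l) pairs that satisfy l ≥ 5:
n=6 → 11; n=7 → 24; n=8 → 39.
Orbitals: 11 + 24 + 39 = 74. Including both spin states (m_s = ±1/2) gives 2 × 74 = 148 states.

148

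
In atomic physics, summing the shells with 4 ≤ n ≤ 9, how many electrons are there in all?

Shell n has n² orbitals: 4²=16 + 5²=25 + 6²=36 + 7²=49 + 8²=64 + 9²=81 = 271 orbitals.
Two spin states per orbital: 2 × 271 = 542 electrons.

542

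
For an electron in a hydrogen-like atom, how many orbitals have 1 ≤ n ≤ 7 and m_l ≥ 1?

Treat each shell separately and count matching orbitals:
n=2 → 1; n=3 → 3; n=4 → 6; n=5 → 10; n=6 → 15; n=7 → 21.
Total orbitals: 1 + 3 + 6 + 10 + 15 + 21 = 56.

56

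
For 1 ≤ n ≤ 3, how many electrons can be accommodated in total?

28

Total orbitals = 1² + 2² + 3² = 14. Doubling for spin gives 28 electrons.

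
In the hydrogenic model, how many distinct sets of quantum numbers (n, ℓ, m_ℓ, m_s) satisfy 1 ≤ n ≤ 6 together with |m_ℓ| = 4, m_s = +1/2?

For each n in the range, tally the orbitals obeying |m_ℓ| = 4:
n=5 → 2; n=6 → 4.
Orbitals: 2 + 4 = 6. With m_s fixed to +1/2 there is one state per orbital, so 6 states.

6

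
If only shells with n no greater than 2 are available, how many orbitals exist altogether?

5

Total orbitals = 1² + 2² = 5.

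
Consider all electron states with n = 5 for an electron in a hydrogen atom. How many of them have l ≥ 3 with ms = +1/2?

16

The n = 5 shell has l = 0 through 4; check each.
The (l, ml) pairs meeting l ≥ 3 give: l=3 → 7; l=4 → 9.
Orbitals: 7 + 9 = 16. With ms fixed to a single value there is one state per orbital, giving 16 states.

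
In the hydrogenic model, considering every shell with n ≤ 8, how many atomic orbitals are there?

Total orbitals = 1² + 2² + 3² + 4² + 5² + 6² + 7² + 8² = 204.

204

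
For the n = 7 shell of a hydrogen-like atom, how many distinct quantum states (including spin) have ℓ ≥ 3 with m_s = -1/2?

40

The n = 7 shell has ℓ = 0 through 6; check each.
Orbitals with ℓ ≥ 3, by ℓ: ℓ=3 → 7; ℓ=4 → 9; ℓ=5 → 11; ℓ=6 → 13.
Orbitals: 7 + 9 + 11 + 13 = 40. With m_s fixed to a single value there is one state per orbital, giving 40 states.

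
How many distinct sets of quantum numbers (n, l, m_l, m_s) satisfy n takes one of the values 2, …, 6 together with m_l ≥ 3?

Treat each shell separately and count matching orbitals:
n=4 → 1; n=5 → 3; n=6 → 6.
Orbitals: 1 + 3 + 6 = 10. Including both spin states (m_s = ±1/2) gives 2 × 10 = 20 states.

20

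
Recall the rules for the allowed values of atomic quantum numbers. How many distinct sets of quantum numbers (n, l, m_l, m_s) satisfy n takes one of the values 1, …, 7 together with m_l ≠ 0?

224

Go shell by shell, enumerating (l, m_l) with m_l ≠ 0:
n=2 → 2; n=3 → 6; n=4 → 12; n=5 → 20; n=6 → 30; n=7 → 42.
Orbitals: 2 + 6 + 12 + 20 + 30 + 42 = 112. Including both spin states (m_s = ±1/2) gives 2 × 112 = 224 states.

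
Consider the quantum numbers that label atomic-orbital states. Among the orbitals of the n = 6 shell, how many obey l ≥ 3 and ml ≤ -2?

9

Per l-value: l=3 → 2; l=4 → 3; l=5 → 4.
Total orbitals: 2 + 3 + 4 = 9.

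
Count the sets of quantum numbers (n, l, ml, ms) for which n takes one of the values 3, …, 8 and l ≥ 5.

Go shell by shell, enumerating (l, ml) with l ≥ 5:
n=6 → 11; n=7 → 24; n=8 → 39.
Orbitals: 11 + 24 + 39 = 74. Including both spin states (ms = ±1/2) gives 2 × 74 = 148 states.

148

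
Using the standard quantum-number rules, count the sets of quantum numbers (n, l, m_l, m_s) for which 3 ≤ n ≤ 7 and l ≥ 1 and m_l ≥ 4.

20

Treat each shell separately and count matching orbitals:
n=5 → 1; n=6 → 3; n=7 → 6.
Orbitals: 1 + 3 + 6 = 10. Including both spin states (m_s = ±1/2) gives 2 × 10 = 20 states.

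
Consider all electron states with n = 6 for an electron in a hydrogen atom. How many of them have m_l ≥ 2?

20

Contributions: l=2 → 1; l=3 → 2; l=4 → 3; l=5 → 4.
Orbitals: 1 + 2 + 3 + 4 = 10. Each orbital carries two spin states, so 10 × 2 = 20 states.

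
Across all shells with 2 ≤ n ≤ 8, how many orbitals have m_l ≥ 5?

10

Per-shell orbital counts meeting the constraint:
n=6 → 1; n=7 → 3; n=8 → 6.
Total orbitals: 1 + 3 + 6 = 10.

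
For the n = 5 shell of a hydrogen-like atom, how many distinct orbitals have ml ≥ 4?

Go through l = 0, …, 4 (the values permitted for n = 5).
Contributions: l=4 → 1.
Total orbitals: 1.

1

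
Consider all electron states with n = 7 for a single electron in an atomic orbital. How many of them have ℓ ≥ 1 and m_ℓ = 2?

The n = 7 shell has ℓ = 0 through 6; check each.
Orbitals with ℓ ≥ 1 and m_ℓ = 2, by ℓ: ℓ=2 → 1; ℓ=3 → 1; ℓ=4 → 1; ℓ=5 → 1; ℓ=6 → 1.
Orbitals: 1 + 1 + 1 + 1 + 1 = 5. Each orbital carries two spin states, so 5 × 2 = 10 states.

10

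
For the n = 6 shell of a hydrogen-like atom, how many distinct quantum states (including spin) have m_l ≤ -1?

30

The n = 6 shell has l = 0 through 5; check each.
The (l, m_l) pairs meeting m_l ≤ -1 give: l=1 → 1; l=2 → 2; l=3 → 3; l=4 → 4; l=5 → 5.
Orbitals: 1 + 2 + 3 + 4 + 5 = 15. Each orbital carries two spin states, so 15 × 2 = 30 states.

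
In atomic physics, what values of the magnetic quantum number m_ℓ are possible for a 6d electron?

The 6d subshell has ℓ = 2, and m_ℓ takes every integer from −ℓ to +ℓ. With ℓ = 2 that gives the 5 values -2, -1, 0, 1, 2.

-2, -1, 0, 1, 2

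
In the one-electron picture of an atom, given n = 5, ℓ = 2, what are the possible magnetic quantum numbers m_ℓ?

m_ℓ takes every integer from −ℓ to +ℓ. With ℓ = 2 that gives the 5 values -2, -1, 0, 1, 2.

-2, -1, 0, 1, 2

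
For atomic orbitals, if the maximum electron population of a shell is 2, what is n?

n = 1

2n² = 2 ⇒ n² = 1 ⇒ n = 1.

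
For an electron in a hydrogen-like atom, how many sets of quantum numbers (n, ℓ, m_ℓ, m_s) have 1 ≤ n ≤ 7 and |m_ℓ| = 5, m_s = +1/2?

6

Work shell by shell — for each n, count the (ℓ, m_ℓ) pairs that satisfy |m_ℓ| = 5:
n=6 → 2; n=7 → 4.
Orbitals: 2 + 4 = 6. With m_s fixed to +1/2 there is one state per orbital, so 6 states.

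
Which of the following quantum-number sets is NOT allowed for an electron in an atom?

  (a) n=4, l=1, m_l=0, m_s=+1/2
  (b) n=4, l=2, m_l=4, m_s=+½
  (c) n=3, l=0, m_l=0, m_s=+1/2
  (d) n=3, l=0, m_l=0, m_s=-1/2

(b) has |m_l| = 4 > l = 2, violating −l ≤ m_l ≤ l.
The remaining sets (a), (c), (d) satisfy all four rules.

(b)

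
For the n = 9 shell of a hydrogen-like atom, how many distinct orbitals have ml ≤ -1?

For n = 9, l ranges over 0 … 8.
The (l, ml) pairs meeting ml ≤ -1 give: l=1 → 1; l=2 → 2; l=3 → 3; l=4 → 4; l=5 → 5; l=6 → 6; l=7 → 7; l=8 → 8.
Total orbitals: 1 + 2 + 3 + 4 + 5 + 6 + 7 + 8 = 36.

36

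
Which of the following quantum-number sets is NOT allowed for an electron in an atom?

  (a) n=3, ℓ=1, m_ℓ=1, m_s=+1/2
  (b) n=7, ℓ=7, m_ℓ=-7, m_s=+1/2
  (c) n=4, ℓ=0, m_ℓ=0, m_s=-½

(b) has ℓ = 7 ≥ n = 7, violating 0 ≤ ℓ ≤ n−1.
The remaining sets (a), (c) satisfy all four rules.

(b)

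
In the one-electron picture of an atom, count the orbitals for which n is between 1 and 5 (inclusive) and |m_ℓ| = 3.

Count contributing orbitals for each principal shell:
n=4 → 2; n=5 → 4.
Total orbitals: 2 + 4 = 6.

6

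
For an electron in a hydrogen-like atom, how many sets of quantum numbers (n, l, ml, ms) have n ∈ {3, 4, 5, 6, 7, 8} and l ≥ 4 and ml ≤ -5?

20

Count contributing orbitals for each principal shell:
n=6 → 1; n=7 → 3; n=8 → 6.
Orbitals: 1 + 3 + 6 = 10. Including both spin states (ms = ±1/2) gives 2 × 10 = 20 states.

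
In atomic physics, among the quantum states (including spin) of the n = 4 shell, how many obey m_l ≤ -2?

The n = 4 shell has l = 0 through 3; check each.
Per l-value: l=2 → 1; l=3 → 2.
Orbitals: 1 + 2 = 3. Each orbital carries two spin states, so 3 × 2 = 6 states.

6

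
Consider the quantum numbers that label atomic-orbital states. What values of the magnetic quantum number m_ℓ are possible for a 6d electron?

The 6d subshell has ℓ = 2, and m_ℓ takes every integer from −ℓ to +ℓ. With ℓ = 2 that gives the 5 values -2, -1, 0, 1, 2.

-2, -1, 0, 1, 2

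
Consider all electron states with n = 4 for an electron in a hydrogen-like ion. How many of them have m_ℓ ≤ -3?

Go through ℓ = 0, …, 3 (the values permitted for n = 4).
The (ℓ, m_ℓ) pairs meeting m_ℓ ≤ -3 give: ℓ=3 → 1.
Orbitals: 1. Each orbital carries two spin states, so 1 × 2 = 2 states.

2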